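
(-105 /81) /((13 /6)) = -70 /117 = -0.60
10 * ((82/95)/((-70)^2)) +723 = 16827866/23275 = 723.00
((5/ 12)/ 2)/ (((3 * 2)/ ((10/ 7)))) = 25/ 504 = 0.05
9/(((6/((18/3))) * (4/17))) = 153/4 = 38.25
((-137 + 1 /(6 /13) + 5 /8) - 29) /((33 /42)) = -27419 /132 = -207.72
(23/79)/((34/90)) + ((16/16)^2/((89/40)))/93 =0.78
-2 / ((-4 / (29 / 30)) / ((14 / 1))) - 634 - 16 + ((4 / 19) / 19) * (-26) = -6969337 / 10830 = -643.52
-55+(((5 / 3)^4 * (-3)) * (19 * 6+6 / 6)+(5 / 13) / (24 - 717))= -73433375 / 27027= -2717.04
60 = 60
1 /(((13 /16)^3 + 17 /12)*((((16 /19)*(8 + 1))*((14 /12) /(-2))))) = -19456 /167993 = -0.12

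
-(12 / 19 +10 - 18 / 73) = -14404 / 1387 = -10.39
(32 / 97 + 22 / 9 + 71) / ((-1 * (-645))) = 12881 / 112617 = 0.11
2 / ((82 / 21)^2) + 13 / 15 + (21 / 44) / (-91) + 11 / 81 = 1.13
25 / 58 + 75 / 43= 2.18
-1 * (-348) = 348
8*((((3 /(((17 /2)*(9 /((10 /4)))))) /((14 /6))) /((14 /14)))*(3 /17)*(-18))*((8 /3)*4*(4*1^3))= -92160 /2023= -45.56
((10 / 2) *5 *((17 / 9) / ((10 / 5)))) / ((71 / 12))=850 / 213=3.99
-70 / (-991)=70 / 991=0.07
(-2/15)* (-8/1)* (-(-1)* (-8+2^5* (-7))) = -3712/15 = -247.47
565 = 565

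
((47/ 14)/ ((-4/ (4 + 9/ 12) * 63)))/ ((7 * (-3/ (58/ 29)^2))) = 893/ 74088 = 0.01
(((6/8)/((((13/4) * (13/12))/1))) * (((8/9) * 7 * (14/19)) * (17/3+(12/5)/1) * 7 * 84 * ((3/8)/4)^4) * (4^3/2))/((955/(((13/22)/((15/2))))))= 713097/754832000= 0.00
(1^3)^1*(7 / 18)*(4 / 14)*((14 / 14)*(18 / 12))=1 / 6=0.17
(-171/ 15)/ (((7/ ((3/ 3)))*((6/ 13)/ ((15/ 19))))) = -39/ 14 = -2.79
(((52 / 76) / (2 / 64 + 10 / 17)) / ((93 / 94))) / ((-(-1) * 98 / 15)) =0.17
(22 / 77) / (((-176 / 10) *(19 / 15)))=-75 / 5852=-0.01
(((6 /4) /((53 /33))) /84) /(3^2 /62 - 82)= -1023 /7531300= -0.00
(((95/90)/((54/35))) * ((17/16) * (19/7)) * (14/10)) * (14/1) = 300713/7776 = 38.67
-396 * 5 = -1980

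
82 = 82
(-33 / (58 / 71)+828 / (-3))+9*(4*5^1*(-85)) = -905751 / 58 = -15616.40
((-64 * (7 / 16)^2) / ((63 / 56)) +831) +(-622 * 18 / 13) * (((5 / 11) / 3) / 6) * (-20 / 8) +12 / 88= 2251267 / 2574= 874.62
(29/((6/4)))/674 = 29/1011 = 0.03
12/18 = 2/3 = 0.67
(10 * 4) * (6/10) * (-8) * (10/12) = -160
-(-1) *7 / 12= 7 / 12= 0.58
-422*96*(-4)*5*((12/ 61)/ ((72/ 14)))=1890560/ 61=30992.79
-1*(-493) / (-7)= -493 / 7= -70.43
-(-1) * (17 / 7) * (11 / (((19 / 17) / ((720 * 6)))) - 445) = 13589545 / 133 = 102177.03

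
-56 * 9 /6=-84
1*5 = 5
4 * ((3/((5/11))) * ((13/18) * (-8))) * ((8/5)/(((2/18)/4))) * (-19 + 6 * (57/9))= -4173312/25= -166932.48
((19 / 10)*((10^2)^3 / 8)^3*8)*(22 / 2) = 326562500000000000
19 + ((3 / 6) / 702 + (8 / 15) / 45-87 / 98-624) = -605.88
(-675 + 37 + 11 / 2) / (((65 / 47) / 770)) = -4578035 / 13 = -352156.54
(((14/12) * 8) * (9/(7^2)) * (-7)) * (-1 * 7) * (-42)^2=148176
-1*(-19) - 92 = -73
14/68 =7/34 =0.21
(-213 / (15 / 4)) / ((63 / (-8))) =2272 / 315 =7.21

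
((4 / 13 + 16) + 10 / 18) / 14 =1973 / 1638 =1.20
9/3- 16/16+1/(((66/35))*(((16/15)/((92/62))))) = 14937/5456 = 2.74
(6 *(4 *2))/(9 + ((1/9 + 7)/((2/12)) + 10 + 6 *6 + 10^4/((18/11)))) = 432/55879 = 0.01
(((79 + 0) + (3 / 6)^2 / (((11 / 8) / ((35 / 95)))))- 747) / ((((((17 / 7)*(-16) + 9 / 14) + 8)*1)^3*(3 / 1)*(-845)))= -383056912 / 40100090421105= -0.00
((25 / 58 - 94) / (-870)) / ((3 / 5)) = 603 / 3364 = 0.18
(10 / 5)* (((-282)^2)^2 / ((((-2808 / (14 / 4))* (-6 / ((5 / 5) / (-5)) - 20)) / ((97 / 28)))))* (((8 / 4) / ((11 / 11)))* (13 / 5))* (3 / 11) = -4259961513 / 550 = -7745384.57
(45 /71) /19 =45 /1349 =0.03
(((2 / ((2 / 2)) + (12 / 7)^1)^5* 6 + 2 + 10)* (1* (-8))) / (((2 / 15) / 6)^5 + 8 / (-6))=105535236676500000 / 4135152245693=25521.49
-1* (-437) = 437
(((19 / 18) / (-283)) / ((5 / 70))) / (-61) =133 / 155367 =0.00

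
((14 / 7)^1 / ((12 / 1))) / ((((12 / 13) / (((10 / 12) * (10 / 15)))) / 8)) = 65 / 81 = 0.80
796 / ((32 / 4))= 199 / 2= 99.50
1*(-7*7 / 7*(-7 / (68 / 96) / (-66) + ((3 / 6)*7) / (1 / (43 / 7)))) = -56679 / 374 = -151.55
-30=-30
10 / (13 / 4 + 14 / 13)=104 / 45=2.31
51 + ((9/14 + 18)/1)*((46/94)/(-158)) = 5296161/103964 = 50.94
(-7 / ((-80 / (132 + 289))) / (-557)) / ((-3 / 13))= 38311 / 133680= 0.29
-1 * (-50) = 50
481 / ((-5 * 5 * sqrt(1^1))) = -481 / 25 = -19.24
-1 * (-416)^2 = -173056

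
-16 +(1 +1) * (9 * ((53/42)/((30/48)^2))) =42.15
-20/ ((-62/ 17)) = 170/ 31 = 5.48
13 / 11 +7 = 90 / 11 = 8.18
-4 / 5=-0.80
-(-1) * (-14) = -14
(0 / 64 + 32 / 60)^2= 64 / 225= 0.28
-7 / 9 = -0.78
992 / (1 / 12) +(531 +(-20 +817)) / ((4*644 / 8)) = 1917208 / 161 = 11908.12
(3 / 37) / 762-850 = -7988299 / 9398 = -850.00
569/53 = 10.74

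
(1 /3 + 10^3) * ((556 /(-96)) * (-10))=2085695 /36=57935.97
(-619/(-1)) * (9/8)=5571/8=696.38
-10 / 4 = -2.50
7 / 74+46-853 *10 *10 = -6308789 / 74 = -85253.91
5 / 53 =0.09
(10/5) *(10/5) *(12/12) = 4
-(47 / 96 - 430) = 41233 / 96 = 429.51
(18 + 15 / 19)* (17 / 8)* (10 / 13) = 30345 / 988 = 30.71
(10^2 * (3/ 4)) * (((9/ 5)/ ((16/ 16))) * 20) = 2700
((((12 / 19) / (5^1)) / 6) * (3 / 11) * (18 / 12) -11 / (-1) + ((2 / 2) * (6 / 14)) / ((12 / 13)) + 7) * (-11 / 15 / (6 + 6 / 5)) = -540517 / 287280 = -1.88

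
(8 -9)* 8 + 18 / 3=-2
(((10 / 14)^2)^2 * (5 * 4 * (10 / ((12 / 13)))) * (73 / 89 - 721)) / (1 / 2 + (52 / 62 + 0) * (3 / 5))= -8072090000000 / 199371837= -40487.61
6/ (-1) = -6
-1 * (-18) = 18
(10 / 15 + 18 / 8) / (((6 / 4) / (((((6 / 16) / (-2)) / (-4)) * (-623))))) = -21805 / 384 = -56.78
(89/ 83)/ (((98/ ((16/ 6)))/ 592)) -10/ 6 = 190417/ 12201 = 15.61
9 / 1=9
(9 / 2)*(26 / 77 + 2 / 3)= 348 / 77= 4.52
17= 17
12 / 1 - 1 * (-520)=532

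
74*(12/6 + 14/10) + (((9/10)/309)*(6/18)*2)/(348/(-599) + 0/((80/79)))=45091153/179220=251.60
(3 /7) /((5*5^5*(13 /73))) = 219 /1421875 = 0.00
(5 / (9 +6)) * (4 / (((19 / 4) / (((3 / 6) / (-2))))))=-4 / 57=-0.07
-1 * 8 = -8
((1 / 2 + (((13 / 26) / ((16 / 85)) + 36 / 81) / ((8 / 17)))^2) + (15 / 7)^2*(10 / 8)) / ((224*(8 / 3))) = 12915723481 / 155373797376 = 0.08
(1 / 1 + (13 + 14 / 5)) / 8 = 21 / 10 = 2.10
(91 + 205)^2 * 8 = 700928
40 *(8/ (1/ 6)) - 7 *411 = -957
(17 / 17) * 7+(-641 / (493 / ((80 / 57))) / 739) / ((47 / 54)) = 2276485037 / 325344011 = 7.00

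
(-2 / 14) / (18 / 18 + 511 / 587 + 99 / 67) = -0.04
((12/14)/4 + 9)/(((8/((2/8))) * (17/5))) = 0.08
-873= -873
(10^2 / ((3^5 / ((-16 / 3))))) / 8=-0.27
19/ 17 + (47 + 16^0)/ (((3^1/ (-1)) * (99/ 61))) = -14711/ 1683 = -8.74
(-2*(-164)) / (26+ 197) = 328 / 223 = 1.47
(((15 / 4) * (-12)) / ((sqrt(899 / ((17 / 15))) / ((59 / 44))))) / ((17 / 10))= -1.26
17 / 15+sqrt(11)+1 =32 / 15+sqrt(11) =5.45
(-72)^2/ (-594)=-96/ 11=-8.73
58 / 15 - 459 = -6827 / 15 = -455.13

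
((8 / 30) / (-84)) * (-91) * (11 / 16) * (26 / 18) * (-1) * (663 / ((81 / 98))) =-20131111 / 87480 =-230.12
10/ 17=0.59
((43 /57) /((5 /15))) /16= 43 /304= 0.14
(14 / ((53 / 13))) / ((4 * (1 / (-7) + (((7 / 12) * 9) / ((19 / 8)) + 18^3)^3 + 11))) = 4369183 / 1010673777086006104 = 0.00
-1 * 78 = -78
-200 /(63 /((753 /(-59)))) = 40.52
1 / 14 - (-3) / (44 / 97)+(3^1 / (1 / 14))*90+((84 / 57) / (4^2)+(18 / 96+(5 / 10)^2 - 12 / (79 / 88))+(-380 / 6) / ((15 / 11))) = 62035498423 / 16643088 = 3727.40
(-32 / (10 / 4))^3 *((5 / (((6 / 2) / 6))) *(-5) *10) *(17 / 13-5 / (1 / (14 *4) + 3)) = -61865984 / 169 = -366070.91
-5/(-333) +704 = 234437/333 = 704.02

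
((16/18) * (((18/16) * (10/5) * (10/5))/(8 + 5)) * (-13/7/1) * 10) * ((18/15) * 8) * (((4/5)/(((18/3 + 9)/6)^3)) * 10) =-24576/875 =-28.09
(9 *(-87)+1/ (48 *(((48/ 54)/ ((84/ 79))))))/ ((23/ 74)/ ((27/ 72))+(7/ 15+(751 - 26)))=-1098545355/ 1019021632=-1.08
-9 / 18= -1 / 2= -0.50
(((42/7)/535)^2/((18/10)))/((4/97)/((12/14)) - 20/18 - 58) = -1746/1475833345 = -0.00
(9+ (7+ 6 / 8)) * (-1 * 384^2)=-2469888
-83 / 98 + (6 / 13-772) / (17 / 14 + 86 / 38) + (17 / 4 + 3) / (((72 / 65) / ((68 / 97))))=-179525801291 / 823029480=-218.13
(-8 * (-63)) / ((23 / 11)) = 5544 / 23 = 241.04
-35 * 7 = -245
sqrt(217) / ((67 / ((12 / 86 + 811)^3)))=42431860533439 *sqrt(217) / 5326969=117338835.11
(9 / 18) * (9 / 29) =9 / 58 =0.16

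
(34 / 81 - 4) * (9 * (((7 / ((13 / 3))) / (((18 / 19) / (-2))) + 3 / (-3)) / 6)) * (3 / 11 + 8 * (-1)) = -2119900 / 11583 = -183.02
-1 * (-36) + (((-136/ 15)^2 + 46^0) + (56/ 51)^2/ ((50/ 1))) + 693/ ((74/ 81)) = 1407919421/ 1603950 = 877.78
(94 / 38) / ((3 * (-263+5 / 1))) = -47 / 14706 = -0.00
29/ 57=0.51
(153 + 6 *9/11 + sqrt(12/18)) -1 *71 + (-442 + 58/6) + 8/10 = -56863/165 + sqrt(6)/3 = -343.81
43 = 43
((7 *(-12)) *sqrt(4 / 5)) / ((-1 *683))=168 *sqrt(5) / 3415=0.11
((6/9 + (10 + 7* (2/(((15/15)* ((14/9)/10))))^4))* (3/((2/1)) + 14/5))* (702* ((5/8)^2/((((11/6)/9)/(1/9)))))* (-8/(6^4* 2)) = -34385657995/90552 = -379733.83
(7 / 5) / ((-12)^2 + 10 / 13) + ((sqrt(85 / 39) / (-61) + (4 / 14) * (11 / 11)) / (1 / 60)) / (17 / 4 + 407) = 1112933 / 21671230 - 16 * sqrt(3315) / 260897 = 0.05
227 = 227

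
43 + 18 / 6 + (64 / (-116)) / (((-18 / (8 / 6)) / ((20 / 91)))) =3278278 / 71253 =46.01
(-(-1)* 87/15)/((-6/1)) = -29/30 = -0.97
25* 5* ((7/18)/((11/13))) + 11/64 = 365089/6336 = 57.62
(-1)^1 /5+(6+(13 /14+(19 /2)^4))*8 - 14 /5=912981 /14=65212.93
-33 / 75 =-11 / 25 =-0.44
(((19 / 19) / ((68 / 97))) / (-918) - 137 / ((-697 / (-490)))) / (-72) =246505337 / 184275648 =1.34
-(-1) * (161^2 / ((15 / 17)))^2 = 194178591649 / 225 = 863015962.88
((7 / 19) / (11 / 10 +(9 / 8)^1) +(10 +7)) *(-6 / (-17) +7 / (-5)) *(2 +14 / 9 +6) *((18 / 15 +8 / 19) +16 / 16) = -450.15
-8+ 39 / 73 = -545 / 73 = -7.47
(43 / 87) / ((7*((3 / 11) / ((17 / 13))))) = 8041 / 23751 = 0.34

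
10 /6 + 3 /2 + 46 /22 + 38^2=95651 /66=1449.26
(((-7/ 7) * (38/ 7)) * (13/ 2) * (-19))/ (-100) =-4693/ 700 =-6.70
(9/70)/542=9/37940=0.00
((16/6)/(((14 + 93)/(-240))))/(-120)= 16/321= 0.05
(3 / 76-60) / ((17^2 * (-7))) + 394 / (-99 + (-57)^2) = 5352233 / 34593300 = 0.15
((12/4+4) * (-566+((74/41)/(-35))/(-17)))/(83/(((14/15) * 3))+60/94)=-9085332368/69438625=-130.84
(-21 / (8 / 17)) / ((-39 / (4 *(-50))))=-228.85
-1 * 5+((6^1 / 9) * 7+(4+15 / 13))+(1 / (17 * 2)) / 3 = 2135 / 442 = 4.83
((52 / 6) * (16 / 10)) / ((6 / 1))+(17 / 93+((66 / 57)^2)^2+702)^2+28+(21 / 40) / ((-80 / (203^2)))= 232838746244343111837259 / 470050677573148800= 495348.18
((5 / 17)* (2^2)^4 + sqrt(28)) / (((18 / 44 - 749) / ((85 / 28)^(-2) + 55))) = -2242431488 / 404560985 - 17518996* sqrt(7) / 118988525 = -5.93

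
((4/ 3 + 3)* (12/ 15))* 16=832/ 15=55.47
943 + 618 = 1561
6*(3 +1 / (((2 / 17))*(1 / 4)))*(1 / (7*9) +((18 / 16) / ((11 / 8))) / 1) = 42772 / 231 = 185.16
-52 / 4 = -13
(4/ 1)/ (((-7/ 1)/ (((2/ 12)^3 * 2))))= -1/ 189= -0.01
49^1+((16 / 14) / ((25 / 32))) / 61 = 523331 / 10675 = 49.02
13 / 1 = 13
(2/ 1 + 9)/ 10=11/ 10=1.10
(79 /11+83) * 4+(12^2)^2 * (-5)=-1136512 /11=-103319.27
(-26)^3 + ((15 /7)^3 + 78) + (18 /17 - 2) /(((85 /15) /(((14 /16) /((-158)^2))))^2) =-17488.16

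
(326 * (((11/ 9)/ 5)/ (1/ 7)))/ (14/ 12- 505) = -1.11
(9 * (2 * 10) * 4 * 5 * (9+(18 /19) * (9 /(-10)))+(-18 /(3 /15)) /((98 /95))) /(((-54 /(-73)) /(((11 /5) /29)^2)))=5344062163 /23489130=227.51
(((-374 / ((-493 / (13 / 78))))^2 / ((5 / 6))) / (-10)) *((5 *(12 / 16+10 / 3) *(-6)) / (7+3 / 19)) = 112651 / 3431280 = 0.03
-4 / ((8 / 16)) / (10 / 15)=-12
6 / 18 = 1 / 3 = 0.33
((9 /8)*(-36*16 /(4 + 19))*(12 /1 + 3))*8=-77760 /23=-3380.87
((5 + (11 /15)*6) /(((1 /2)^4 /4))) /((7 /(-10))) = -6016 /7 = -859.43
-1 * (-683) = 683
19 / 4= 4.75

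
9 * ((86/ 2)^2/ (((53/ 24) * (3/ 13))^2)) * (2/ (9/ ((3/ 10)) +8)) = 179989056/ 53371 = 3372.41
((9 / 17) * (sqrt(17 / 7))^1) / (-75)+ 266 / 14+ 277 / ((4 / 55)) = 15311 / 4 - 3 * sqrt(119) / 2975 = 3827.74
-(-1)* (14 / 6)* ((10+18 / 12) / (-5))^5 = -150.18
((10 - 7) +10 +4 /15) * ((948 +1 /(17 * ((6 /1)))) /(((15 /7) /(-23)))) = -3098075183 /22950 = -134992.38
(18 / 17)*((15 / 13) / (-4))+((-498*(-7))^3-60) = 18724249396497 / 442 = 42362555195.69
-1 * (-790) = 790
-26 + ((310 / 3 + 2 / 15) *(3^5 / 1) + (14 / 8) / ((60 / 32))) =75352 / 3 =25117.33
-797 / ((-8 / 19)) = 15143 / 8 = 1892.88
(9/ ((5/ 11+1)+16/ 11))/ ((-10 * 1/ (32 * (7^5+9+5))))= -1665279/ 10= -166527.90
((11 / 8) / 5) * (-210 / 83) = -231 / 332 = -0.70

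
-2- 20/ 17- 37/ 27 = -2087/ 459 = -4.55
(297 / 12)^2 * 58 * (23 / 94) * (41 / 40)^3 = 450554978907 / 48128000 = 9361.60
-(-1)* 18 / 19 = 18 / 19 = 0.95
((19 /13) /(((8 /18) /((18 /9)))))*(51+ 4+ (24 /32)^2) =365.43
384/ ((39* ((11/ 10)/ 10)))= 12800/ 143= 89.51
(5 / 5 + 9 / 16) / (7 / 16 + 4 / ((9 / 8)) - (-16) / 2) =225 / 1727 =0.13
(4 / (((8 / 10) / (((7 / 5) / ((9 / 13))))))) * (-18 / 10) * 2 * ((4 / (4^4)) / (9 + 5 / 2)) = -91 / 1840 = -0.05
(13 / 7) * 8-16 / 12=284 / 21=13.52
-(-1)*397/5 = 397/5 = 79.40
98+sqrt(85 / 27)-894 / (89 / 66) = -563.19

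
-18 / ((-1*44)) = 9 / 22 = 0.41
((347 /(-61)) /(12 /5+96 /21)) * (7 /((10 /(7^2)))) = -833147 /29768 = -27.99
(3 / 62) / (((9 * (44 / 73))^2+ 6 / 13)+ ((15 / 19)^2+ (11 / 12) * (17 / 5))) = 2250809730 / 1564282569829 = 0.00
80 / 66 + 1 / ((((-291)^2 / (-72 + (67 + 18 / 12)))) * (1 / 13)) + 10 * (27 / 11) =47984899 / 1862982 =25.76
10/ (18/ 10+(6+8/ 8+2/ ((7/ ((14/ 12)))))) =150/ 137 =1.09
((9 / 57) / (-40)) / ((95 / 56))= -21 / 9025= -0.00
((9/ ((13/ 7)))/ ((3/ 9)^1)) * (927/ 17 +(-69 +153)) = 445095/ 221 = 2014.00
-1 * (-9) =9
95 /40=2.38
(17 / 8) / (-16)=-17 / 128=-0.13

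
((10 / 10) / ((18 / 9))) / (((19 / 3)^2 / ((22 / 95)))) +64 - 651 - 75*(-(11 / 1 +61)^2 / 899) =-4763932334 / 30831205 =-154.52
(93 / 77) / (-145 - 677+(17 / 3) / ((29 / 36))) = -899 / 606606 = -0.00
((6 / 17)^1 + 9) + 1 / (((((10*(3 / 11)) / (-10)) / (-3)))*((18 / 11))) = 4919 / 306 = 16.08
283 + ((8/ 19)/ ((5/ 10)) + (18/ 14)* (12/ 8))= 76015/ 266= 285.77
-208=-208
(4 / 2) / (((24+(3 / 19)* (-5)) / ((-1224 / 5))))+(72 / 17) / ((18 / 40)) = -48656 / 4165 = -11.68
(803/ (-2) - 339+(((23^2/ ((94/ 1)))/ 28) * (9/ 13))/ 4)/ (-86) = 101343031/ 11770304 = 8.61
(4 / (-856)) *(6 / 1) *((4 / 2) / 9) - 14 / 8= -2255 / 1284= -1.76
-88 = -88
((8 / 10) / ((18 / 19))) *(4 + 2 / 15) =3.49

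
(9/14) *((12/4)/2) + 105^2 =308727/28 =11025.96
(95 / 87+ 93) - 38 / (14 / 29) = 9365 / 609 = 15.38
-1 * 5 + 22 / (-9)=-67 / 9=-7.44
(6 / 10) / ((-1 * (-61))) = 3 / 305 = 0.01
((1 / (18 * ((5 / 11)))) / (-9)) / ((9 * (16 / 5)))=-0.00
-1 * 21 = -21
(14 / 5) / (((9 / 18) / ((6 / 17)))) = 1.98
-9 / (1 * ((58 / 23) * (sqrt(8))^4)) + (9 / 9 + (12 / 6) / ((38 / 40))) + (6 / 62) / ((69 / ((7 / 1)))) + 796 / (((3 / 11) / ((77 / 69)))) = 1475460121555 / 452578176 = 3260.12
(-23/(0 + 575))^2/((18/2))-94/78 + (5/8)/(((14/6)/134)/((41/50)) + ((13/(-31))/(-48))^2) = 28.12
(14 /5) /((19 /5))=0.74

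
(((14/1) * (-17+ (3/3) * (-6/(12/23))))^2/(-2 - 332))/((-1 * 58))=159201/19372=8.22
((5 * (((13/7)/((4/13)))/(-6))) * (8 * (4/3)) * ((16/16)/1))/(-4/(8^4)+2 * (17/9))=-3461120/243649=-14.21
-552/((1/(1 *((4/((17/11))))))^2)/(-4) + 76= 289132/289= 1000.46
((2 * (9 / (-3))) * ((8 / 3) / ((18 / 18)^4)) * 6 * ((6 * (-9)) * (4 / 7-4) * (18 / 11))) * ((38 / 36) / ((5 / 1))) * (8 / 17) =-18911232 / 6545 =-2889.42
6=6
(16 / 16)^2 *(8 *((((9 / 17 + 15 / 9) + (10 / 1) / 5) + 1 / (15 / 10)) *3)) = 116.71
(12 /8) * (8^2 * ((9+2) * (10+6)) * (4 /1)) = 67584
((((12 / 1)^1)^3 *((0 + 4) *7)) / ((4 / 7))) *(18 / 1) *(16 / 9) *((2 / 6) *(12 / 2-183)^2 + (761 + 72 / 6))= 30389796864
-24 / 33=-8 / 11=-0.73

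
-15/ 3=-5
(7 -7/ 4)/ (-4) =-21/ 16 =-1.31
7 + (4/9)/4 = 64/9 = 7.11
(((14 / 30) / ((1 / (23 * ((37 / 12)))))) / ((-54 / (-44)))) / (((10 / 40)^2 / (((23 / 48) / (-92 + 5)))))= -1507121 / 634230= -2.38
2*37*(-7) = -518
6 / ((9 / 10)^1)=20 / 3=6.67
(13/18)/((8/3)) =13/48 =0.27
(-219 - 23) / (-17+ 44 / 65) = 15730 / 1061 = 14.83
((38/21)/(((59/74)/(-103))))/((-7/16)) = 4634176/8673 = 534.32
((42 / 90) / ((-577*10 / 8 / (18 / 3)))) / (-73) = 56 / 1053025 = 0.00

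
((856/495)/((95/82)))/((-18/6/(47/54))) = -1649512/3809025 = -0.43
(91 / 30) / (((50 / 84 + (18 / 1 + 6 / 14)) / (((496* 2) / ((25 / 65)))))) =8214752 / 19975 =411.25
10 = 10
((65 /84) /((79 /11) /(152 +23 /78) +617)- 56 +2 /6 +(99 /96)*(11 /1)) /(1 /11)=-487.54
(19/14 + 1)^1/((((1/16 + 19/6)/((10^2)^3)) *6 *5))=5280000/217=24331.80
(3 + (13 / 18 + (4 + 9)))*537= 53879 / 6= 8979.83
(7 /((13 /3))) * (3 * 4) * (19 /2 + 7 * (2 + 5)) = 1134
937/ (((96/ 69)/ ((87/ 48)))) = 624979/ 512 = 1220.66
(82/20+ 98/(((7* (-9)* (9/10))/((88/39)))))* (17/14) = 107423/442260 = 0.24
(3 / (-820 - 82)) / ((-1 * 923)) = 3 / 832546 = 0.00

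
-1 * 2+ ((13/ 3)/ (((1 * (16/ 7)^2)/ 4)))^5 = 104359244100493/ 260919263232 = 399.97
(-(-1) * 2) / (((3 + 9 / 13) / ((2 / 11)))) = 13 / 132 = 0.10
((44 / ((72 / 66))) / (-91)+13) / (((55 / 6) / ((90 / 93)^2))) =1234080 / 961961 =1.28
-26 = -26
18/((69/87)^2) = 15138/529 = 28.62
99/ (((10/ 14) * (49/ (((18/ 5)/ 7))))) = 1782/ 1225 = 1.45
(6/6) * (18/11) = 18/11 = 1.64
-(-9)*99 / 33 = 27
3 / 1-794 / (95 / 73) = -57677 / 95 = -607.13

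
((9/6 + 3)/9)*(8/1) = 4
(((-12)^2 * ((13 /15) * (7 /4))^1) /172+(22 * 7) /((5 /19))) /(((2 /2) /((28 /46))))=1765274 /4945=356.98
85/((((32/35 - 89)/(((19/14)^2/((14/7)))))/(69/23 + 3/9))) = -767125/258972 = -2.96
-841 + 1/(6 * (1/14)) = -2516/3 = -838.67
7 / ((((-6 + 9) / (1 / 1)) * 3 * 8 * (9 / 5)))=35 / 648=0.05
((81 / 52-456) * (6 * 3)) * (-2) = 212679 / 13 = 16359.92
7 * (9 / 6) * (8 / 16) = 21 / 4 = 5.25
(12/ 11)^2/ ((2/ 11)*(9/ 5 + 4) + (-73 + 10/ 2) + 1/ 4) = -960/ 53801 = -0.02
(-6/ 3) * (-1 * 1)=2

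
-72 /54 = -4 /3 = -1.33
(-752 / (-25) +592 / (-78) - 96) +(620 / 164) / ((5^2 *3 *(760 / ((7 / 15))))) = -6699895739 / 91143000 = -73.51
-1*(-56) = 56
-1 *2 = -2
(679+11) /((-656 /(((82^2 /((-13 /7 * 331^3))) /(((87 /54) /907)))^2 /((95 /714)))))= -88692017229253661328 /3551438218622608491931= -0.02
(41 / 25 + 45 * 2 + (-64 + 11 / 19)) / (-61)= -13404 / 28975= -0.46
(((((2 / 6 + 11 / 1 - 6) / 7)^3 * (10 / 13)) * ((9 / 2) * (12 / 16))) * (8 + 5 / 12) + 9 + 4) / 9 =303181 / 120393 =2.52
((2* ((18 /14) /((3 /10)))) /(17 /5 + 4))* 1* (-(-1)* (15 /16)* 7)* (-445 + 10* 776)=8229375 /148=55603.89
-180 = -180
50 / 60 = 5 / 6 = 0.83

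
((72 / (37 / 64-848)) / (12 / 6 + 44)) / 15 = -768 / 6237025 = -0.00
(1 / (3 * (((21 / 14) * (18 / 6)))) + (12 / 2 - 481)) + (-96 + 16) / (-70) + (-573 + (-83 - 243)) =-259456 / 189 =-1372.78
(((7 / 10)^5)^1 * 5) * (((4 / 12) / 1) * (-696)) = -487403 / 2500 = -194.96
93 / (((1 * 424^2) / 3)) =279 / 179776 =0.00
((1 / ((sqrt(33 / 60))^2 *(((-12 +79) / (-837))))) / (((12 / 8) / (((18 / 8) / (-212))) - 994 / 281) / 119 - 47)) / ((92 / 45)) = 755687961 / 3279696431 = 0.23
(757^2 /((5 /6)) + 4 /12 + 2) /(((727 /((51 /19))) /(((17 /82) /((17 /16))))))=495.41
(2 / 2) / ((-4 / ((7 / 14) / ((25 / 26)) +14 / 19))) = -597 / 1900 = -0.31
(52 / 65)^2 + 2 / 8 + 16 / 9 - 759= -680699 / 900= -756.33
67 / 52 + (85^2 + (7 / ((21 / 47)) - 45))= 1122725 / 156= 7196.96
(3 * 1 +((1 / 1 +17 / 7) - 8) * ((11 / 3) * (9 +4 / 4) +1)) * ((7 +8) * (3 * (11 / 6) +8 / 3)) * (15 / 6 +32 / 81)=-58322495 / 972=-60002.57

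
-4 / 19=-0.21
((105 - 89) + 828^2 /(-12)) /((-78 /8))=228464 /39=5858.05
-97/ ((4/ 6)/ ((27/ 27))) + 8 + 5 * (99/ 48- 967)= -79395/ 16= -4962.19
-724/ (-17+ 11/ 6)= 4344/ 91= 47.74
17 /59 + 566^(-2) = 5446111 /18901004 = 0.29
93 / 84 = 31 / 28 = 1.11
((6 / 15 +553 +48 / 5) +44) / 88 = 607 / 88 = 6.90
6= 6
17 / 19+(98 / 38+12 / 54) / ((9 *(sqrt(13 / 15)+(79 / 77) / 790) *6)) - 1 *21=-20.05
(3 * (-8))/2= -12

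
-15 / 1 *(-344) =5160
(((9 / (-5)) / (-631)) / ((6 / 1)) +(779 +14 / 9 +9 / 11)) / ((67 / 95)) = 9274216483 / 8370846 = 1107.92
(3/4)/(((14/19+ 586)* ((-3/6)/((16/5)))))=-38/4645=-0.01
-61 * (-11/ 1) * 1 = 671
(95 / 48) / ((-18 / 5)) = -475 / 864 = -0.55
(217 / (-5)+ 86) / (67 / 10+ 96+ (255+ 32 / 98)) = 20874 / 175433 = 0.12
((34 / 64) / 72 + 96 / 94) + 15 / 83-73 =-645247219 / 8987904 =-71.79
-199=-199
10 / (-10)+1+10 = 10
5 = 5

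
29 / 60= 0.48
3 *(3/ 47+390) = 54999/ 47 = 1170.19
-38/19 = -2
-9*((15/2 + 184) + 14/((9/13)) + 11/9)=-3833/2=-1916.50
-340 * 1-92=-432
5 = 5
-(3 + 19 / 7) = -40 / 7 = -5.71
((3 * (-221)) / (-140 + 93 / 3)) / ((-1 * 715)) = -51 / 5995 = -0.01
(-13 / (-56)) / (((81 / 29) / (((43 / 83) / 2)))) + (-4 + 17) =9804899 / 752976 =13.02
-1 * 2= -2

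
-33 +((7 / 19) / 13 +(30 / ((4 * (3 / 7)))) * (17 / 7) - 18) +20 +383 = 194897 / 494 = 394.53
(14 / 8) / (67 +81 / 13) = 13 / 544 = 0.02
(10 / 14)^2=25 / 49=0.51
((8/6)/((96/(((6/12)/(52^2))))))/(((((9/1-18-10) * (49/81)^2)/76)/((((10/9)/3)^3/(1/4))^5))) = -16000000000000000/1644401251885356980884323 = -0.00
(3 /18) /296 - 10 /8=-2219 /1776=-1.25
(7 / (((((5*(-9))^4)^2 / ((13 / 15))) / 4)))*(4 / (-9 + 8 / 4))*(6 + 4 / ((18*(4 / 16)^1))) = -12896 / 2270041927734375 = -0.00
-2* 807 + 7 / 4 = -6449 / 4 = -1612.25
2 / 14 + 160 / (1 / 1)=1121 / 7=160.14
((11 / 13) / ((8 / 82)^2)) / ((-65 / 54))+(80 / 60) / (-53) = -79408903 / 1074840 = -73.88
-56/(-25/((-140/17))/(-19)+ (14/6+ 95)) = -89376/155089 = -0.58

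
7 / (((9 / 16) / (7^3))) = 38416 / 9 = 4268.44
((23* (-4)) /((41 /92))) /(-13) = 8464 /533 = 15.88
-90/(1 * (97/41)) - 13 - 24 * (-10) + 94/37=687291/3589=191.50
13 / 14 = 0.93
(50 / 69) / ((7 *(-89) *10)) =-0.00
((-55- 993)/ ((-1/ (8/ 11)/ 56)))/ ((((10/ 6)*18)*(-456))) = -29344/ 9405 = -3.12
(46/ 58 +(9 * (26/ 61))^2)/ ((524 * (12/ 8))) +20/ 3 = 189038889/ 28272158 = 6.69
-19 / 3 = -6.33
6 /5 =1.20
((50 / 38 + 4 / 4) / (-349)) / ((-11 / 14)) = 56 / 6631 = 0.01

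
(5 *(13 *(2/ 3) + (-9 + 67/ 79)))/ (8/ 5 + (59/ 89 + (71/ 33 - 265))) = -2985950/ 302309221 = -0.01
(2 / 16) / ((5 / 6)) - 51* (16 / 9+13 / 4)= -256.27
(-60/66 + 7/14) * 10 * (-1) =45/11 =4.09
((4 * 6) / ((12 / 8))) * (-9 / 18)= -8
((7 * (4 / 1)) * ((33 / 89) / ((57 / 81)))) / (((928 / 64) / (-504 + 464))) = -1995840 / 49039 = -40.70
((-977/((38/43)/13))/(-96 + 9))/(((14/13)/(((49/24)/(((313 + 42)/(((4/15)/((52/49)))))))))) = 187327049/845013600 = 0.22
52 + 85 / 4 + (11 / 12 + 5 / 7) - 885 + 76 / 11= -371083 / 462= -803.21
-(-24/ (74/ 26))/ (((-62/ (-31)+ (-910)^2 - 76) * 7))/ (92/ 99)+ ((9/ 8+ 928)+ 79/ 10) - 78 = 84743690582641/ 98651017640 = 859.03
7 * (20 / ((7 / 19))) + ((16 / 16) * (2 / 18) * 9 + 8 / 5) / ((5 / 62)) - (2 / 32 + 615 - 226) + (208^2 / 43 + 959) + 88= 2076.32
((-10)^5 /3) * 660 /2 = -11000000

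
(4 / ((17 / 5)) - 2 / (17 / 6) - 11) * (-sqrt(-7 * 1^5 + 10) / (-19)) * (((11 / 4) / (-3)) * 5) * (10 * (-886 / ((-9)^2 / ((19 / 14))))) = -21806675 * sqrt(3) / 57834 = -653.08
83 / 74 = 1.12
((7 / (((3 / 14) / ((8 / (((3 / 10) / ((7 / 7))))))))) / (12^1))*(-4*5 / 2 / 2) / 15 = -1960 / 81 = -24.20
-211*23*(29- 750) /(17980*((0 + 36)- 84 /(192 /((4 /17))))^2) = 4044859028 /26783372095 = 0.15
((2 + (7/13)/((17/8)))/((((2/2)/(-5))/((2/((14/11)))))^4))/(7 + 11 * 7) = 759501875/7428694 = 102.24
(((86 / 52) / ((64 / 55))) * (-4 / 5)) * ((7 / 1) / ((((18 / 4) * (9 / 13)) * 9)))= -3311 / 11664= -0.28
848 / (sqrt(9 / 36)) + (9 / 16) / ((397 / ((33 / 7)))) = 75411241 / 44464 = 1696.01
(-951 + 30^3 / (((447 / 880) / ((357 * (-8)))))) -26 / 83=-1877431924891 / 12367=-151809810.37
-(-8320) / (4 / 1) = 2080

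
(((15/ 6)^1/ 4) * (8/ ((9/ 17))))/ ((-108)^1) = -85/ 972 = -0.09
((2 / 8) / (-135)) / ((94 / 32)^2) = -64 / 298215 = -0.00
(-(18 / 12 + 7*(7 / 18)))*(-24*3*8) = 2432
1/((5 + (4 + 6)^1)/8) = 0.53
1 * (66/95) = 66/95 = 0.69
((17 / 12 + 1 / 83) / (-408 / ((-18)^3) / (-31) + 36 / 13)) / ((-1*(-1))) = 46450989 / 89961044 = 0.52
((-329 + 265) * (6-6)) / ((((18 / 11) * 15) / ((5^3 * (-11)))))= 0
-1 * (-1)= 1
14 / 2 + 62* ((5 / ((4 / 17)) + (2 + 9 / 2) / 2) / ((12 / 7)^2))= 75439 / 144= 523.88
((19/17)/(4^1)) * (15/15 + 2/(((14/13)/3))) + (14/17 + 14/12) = 1366/357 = 3.83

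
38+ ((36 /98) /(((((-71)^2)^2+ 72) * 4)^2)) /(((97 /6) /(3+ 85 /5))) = 116632789210928887661 /3069283926603391777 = 38.00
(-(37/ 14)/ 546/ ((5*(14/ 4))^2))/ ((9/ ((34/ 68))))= -37/ 42137550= -0.00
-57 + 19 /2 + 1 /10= -237 /5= -47.40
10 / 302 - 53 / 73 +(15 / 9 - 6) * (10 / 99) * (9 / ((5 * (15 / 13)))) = -7506584 / 5456385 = -1.38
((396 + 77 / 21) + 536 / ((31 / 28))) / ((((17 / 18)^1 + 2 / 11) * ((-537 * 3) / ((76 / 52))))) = -34356674 / 48259653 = -0.71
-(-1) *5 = 5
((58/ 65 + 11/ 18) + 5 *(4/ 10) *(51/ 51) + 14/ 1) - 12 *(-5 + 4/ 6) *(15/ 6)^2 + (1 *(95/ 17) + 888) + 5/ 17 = 24591713/ 19890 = 1236.39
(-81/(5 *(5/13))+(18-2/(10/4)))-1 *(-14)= -273/25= -10.92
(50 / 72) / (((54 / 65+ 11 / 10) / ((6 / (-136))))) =-1625 / 102408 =-0.02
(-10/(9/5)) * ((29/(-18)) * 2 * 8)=11600/81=143.21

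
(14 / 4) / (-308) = -1 / 88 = -0.01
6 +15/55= 69/11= 6.27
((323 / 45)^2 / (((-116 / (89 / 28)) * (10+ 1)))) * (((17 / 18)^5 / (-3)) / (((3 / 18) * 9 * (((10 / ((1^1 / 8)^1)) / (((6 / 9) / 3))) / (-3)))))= -13183771224817 / 73822715898624000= -0.00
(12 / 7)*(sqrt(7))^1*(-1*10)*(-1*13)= 1560*sqrt(7) / 7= 589.62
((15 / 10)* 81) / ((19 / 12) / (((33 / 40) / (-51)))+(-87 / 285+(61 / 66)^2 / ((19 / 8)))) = -25139565 / 20240842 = -1.24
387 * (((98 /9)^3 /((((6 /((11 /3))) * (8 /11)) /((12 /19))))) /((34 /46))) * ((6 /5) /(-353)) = -56315752724 /46177695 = -1219.54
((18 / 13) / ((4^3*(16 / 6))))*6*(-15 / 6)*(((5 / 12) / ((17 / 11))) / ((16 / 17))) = -0.03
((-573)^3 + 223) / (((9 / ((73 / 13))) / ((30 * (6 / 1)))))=-274673149240 / 13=-21128703787.69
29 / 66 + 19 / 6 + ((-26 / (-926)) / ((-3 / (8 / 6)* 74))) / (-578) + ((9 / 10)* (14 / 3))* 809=8335741495579 / 2450675205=3401.41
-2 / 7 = -0.29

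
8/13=0.62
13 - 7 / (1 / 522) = -3641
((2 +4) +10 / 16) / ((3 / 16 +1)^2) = 1696 / 361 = 4.70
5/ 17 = 0.29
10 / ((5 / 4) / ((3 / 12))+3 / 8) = 80 / 43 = 1.86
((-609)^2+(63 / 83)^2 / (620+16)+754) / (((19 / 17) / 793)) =7316961398286943 / 27748892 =263684813.01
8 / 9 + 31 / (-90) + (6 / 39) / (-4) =296 / 585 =0.51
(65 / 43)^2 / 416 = 325 / 59168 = 0.01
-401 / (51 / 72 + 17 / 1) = -9624 / 425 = -22.64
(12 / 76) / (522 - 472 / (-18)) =27 / 93746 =0.00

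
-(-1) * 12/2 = 6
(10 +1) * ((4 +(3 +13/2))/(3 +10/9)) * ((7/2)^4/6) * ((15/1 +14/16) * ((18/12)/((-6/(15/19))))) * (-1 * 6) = 12226048065/719872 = 16983.64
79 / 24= 3.29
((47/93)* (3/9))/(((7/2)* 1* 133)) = 94/259749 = 0.00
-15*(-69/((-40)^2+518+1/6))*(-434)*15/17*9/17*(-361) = 131347647900/3672901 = 35761.28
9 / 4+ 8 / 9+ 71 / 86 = 6137 / 1548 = 3.96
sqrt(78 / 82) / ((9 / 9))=sqrt(1599) / 41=0.98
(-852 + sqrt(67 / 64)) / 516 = -71 / 43 + sqrt(67) / 4128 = -1.65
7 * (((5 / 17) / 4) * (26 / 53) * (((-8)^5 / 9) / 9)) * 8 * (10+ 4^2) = -1550581760 / 72981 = -21246.38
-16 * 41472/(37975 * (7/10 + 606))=-1327104/46078865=-0.03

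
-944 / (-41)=944 / 41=23.02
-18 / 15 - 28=-146 / 5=-29.20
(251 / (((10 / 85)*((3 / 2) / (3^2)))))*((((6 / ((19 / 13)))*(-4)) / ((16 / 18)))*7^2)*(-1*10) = 2201643990 / 19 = 115875999.47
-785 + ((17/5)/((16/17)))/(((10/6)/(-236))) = -129653/100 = -1296.53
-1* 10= -10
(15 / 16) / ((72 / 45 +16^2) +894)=75 / 92128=0.00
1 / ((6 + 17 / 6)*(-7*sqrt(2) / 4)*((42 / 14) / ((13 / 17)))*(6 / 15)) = -130*sqrt(2) / 6307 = -0.03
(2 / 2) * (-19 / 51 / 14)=-19 / 714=-0.03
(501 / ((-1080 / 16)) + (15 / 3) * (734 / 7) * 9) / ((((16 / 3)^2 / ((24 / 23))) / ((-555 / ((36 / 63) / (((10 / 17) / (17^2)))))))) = -617719995 / 1807984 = -341.66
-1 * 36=-36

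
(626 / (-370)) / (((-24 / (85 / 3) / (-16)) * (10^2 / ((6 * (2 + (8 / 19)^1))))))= -244766 / 52725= -4.64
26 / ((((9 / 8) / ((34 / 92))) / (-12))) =-7072 / 69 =-102.49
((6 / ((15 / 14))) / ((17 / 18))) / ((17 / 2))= 1008 / 1445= 0.70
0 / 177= 0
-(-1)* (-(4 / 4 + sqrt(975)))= -5* sqrt(39) - 1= -32.22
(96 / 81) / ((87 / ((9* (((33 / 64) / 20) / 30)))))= 11 / 104400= 0.00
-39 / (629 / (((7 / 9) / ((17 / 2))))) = -182 / 32079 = -0.01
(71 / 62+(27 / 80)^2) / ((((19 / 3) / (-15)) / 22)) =-24730101 / 376960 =-65.60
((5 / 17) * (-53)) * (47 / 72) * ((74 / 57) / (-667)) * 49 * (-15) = -112904575 / 7755876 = -14.56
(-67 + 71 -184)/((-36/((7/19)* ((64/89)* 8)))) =17920/1691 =10.60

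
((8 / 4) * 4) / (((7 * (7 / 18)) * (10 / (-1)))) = -72 / 245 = -0.29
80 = 80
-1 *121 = -121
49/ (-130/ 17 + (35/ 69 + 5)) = -57477/ 2510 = -22.90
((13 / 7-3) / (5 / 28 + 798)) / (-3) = 32 / 67047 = 0.00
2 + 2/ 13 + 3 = 67/ 13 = 5.15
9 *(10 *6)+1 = 541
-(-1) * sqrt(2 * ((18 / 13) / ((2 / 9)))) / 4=9 * sqrt(26) / 52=0.88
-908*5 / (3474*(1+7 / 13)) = -2951 / 3474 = -0.85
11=11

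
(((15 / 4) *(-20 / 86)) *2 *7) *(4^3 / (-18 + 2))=2100 / 43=48.84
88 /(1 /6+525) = 528 /3151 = 0.17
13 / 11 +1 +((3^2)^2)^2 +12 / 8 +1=144445 / 22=6565.68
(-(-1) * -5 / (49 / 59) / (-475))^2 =3481 / 21669025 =0.00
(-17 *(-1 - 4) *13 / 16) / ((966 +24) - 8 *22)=1105 / 13024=0.08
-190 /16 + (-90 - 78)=-1439 /8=-179.88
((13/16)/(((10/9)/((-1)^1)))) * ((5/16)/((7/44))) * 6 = -3861/448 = -8.62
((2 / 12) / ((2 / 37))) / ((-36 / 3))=-37 / 144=-0.26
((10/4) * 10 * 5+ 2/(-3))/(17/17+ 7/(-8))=2984/3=994.67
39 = 39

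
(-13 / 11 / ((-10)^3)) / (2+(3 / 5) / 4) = 13 / 23650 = 0.00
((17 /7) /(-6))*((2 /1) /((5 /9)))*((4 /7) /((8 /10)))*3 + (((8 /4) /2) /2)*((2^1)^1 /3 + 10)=325 /147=2.21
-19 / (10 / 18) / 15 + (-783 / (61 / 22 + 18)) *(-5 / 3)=691701 / 11425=60.54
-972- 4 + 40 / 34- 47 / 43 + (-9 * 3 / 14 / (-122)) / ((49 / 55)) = -59704368805 / 61178852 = -975.90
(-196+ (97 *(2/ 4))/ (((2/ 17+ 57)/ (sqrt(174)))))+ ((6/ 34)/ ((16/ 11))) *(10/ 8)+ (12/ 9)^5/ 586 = -15170739461/ 77464512+ 1649 *sqrt(174)/ 1942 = -184.64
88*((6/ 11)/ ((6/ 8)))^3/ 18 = 2048/ 1089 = 1.88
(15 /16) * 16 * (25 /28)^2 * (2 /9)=2.66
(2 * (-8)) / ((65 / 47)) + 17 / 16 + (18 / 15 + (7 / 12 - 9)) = -55297 / 3120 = -17.72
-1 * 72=-72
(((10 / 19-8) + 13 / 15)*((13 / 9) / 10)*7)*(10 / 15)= -171353 / 38475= -4.45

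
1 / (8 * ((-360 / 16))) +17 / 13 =1.30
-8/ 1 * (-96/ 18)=128/ 3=42.67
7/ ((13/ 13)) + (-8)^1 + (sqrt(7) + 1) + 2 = 4.65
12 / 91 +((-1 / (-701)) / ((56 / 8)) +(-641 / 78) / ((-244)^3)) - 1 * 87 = -482991624714581 / 5560068468864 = -86.87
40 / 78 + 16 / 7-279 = -75403 / 273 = -276.20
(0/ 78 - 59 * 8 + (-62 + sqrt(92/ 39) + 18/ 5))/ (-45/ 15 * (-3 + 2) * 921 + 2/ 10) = -663/ 3454 + 5 * sqrt(897)/ 269412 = -0.19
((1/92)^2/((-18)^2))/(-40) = -1/109693440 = -0.00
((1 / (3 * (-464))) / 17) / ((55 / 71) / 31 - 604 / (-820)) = -0.00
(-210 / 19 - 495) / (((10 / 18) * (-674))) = 1.35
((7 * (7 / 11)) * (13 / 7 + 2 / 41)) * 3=11487 / 451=25.47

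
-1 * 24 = -24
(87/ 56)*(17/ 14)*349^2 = 180143679/ 784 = 229775.10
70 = 70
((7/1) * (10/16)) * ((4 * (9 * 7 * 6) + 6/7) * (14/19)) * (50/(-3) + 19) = 432425/38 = 11379.61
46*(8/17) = 368/17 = 21.65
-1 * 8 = -8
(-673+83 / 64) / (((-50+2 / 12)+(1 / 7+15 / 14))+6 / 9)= 902769 / 64448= 14.01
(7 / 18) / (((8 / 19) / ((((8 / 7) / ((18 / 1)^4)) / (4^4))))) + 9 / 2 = 2176782355 / 483729408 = 4.50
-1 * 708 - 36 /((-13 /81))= -6288 /13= -483.69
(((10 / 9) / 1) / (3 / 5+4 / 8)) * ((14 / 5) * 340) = 95200 / 99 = 961.62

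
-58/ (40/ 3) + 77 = 1453/ 20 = 72.65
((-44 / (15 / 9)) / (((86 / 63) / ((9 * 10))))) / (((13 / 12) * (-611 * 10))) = 449064 / 1707745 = 0.26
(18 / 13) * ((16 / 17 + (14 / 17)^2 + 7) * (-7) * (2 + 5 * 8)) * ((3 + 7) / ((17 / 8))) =-1054589760 / 63869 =-16511.76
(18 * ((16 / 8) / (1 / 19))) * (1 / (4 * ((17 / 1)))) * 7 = 1197 / 17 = 70.41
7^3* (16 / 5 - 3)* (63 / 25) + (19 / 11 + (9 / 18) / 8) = 3842559 / 22000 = 174.66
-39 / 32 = -1.22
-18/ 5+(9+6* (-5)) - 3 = -138/ 5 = -27.60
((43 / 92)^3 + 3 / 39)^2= 3284355173841 / 102473995227136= 0.03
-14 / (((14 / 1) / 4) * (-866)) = 0.00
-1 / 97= -0.01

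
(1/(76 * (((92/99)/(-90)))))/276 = -1485/321632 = -0.00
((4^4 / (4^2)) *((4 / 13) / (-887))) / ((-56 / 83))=664 / 80717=0.01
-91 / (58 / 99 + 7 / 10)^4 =-87414236910000 / 2626114239841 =-33.29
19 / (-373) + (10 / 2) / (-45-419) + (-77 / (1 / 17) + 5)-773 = -359481225 / 173072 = -2077.06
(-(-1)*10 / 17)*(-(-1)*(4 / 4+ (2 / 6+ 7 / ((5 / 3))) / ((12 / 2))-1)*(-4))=-16 / 9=-1.78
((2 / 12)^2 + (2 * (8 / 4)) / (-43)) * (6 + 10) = -404 / 387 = -1.04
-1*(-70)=70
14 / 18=7 / 9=0.78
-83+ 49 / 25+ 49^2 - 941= 34474 / 25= 1378.96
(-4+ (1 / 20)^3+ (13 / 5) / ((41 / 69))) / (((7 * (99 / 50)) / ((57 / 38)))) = 123241 / 3030720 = 0.04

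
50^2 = 2500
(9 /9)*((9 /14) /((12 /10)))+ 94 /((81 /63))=18559 /252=73.65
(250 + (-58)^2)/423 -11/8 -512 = -1708349/3384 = -504.83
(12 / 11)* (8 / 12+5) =6.18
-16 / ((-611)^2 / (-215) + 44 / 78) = 134160 / 14554789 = 0.01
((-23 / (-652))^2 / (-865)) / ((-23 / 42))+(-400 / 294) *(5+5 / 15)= -588343722997 / 81081148680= -7.26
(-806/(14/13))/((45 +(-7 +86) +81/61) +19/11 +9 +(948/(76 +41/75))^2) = -8912563970453/3446681157087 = -2.59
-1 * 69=-69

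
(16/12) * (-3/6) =-0.67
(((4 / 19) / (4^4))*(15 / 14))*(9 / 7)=135 / 119168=0.00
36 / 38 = 18 / 19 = 0.95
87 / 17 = 5.12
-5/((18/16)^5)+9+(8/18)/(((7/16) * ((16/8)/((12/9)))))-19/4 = 3559055/1653372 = 2.15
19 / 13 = 1.46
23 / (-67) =-23 / 67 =-0.34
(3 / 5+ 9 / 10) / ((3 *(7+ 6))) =1 / 26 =0.04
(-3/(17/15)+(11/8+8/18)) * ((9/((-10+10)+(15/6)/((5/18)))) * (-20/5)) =1013/306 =3.31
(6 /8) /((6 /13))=13 /8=1.62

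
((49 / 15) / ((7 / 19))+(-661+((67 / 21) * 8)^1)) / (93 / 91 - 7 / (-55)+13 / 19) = -341.76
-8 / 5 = -1.60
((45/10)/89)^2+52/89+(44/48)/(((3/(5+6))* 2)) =1293115/570312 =2.27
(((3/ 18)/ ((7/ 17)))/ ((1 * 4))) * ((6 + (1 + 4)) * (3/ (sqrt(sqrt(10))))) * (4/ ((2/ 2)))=187 * 10^(3/ 4)/ 140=7.51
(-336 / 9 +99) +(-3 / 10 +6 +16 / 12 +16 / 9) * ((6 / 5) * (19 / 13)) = 1928 / 25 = 77.12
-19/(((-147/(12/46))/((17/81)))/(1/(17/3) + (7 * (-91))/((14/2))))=-58672/91287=-0.64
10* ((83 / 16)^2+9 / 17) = 597085 / 2176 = 274.40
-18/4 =-9/2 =-4.50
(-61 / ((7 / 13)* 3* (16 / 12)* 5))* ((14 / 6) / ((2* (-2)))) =793 / 240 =3.30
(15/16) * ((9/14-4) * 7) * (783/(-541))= 552015/17312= 31.89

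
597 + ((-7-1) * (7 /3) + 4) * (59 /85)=149639 /255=586.82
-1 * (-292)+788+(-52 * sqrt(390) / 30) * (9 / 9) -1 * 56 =1024 -26 * sqrt(390) / 15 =989.77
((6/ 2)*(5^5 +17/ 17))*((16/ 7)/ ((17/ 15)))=2250720/ 119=18913.61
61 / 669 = 0.09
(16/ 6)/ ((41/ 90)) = 240/ 41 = 5.85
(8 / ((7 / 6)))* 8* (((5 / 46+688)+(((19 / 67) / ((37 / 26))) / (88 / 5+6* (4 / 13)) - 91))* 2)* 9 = 2655816058656 / 4504343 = 589612.30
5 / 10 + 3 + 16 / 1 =39 / 2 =19.50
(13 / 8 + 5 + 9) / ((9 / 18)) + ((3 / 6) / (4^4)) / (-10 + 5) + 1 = 82559 / 2560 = 32.25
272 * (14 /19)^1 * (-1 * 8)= -30464 /19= -1603.37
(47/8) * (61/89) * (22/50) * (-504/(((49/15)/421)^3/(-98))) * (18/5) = 20586164555064636/30527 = 674359241165.68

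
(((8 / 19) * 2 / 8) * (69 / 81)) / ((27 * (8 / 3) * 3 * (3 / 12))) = 23 / 13851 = 0.00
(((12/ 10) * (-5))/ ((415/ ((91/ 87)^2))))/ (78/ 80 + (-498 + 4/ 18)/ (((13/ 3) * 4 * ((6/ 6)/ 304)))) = 1722448/ 950554847237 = 0.00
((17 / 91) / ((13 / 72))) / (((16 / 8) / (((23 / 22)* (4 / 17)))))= 1656 / 13013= 0.13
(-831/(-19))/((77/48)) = 27.26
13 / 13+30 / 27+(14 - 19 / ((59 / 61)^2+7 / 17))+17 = 4859935 / 255672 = 19.01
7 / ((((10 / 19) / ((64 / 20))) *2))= 532 / 25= 21.28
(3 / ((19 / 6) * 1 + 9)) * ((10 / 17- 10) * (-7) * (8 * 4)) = 645120 / 1241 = 519.84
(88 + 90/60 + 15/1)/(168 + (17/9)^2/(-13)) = 220077/353230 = 0.62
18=18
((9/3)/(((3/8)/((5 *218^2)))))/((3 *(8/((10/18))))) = 1188100/27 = 44003.70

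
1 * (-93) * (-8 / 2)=372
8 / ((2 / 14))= 56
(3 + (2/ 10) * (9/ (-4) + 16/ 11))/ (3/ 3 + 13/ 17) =425/ 264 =1.61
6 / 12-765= -1529 / 2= -764.50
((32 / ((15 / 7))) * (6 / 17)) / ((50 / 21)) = 4704 / 2125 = 2.21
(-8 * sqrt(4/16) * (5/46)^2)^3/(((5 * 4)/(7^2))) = -153125/592143556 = -0.00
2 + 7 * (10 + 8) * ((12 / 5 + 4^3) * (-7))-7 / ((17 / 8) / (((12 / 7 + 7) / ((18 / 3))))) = -14934734 / 255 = -58567.58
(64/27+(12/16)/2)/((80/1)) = 593/17280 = 0.03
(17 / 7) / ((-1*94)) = -17 / 658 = -0.03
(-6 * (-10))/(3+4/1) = 60/7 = 8.57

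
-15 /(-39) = 5 /13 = 0.38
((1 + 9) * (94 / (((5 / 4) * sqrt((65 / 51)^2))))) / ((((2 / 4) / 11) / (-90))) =-1168260.92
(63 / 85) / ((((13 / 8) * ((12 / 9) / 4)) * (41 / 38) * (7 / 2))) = 16416 / 45305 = 0.36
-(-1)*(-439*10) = -4390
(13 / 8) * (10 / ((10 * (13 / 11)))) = 11 / 8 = 1.38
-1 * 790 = -790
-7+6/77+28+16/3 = 6101/231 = 26.41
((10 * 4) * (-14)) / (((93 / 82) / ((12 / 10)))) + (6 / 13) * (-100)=-257384 / 403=-638.67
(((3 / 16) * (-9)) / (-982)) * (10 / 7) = 135 / 54992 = 0.00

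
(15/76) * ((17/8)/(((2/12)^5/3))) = 185895/19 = 9783.95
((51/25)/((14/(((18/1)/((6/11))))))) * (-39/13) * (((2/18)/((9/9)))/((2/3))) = -1683/700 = -2.40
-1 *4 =-4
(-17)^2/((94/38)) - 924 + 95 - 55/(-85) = -568507/799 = -711.52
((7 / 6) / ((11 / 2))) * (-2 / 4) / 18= -0.01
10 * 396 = 3960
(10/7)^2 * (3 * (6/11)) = 1800/539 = 3.34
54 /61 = 0.89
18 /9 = 2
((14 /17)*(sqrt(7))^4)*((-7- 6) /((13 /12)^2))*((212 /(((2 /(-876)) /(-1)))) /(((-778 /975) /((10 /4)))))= 859939416000 /6613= 130037716.01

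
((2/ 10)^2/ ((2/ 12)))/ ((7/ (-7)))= -6/ 25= -0.24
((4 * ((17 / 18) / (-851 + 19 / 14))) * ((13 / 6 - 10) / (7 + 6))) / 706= 5593 / 1473826185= 0.00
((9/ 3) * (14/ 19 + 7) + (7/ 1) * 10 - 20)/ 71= 1391/ 1349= 1.03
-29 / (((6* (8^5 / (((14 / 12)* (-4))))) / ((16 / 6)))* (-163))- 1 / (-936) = 247729 / 234344448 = 0.00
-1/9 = -0.11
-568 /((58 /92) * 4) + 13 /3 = -19219 /87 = -220.91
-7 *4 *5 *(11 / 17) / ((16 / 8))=-770 / 17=-45.29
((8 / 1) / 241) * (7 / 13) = 56 / 3133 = 0.02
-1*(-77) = 77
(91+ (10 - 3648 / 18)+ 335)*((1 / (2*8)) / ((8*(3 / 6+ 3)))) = 25 / 48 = 0.52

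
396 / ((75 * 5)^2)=44 / 15625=0.00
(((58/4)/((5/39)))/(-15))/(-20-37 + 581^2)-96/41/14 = -0.17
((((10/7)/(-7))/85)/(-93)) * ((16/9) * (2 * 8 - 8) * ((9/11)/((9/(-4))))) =-1024/7669431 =-0.00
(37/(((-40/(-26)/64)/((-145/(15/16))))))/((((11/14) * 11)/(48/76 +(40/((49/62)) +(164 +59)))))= -55256787456/7315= -7553901.22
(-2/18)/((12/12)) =-1/9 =-0.11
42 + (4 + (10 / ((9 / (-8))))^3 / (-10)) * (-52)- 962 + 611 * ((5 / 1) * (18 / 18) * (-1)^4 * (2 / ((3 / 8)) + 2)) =12847318 / 729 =17623.21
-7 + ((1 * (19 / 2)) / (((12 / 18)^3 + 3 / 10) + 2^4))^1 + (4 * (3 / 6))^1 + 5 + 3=16008 / 4481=3.57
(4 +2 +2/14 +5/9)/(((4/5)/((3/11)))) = 1055/462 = 2.28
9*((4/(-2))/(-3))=6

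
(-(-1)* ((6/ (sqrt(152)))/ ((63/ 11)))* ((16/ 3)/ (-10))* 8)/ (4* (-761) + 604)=44* sqrt(38)/ 1825425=0.00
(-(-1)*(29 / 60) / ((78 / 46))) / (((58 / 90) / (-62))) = -713 / 26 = -27.42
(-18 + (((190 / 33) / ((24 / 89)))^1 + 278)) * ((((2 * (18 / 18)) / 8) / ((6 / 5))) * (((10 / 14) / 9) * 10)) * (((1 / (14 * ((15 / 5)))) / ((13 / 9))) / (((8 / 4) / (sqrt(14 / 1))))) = 13926875 * sqrt(14) / 36324288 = 1.43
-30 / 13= -2.31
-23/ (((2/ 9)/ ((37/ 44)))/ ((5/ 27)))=-4255/ 264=-16.12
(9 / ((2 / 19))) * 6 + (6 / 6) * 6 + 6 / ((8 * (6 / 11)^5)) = 5542043 / 10368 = 534.53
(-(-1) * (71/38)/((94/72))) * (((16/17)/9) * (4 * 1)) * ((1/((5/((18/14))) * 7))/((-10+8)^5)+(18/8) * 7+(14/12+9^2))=38473196/656355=58.62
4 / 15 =0.27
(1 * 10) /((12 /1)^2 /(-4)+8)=-5 /14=-0.36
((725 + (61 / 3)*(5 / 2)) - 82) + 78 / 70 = 145939 / 210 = 694.95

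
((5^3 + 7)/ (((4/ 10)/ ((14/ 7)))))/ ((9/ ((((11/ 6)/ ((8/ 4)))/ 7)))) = 605/ 63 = 9.60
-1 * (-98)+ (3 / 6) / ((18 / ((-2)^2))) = 883 / 9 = 98.11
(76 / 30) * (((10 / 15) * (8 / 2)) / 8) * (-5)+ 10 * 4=35.78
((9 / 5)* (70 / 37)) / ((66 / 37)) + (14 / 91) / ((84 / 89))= 12445 / 6006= 2.07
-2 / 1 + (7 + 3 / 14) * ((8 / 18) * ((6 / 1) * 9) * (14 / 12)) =200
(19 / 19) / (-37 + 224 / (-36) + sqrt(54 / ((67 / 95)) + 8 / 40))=-1172835 / 48609458 - 81 * sqrt(8615195) / 48609458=-0.03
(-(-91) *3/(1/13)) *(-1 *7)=-24843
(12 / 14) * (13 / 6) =13 / 7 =1.86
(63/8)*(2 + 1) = 189/8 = 23.62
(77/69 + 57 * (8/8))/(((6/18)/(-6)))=-24060/23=-1046.09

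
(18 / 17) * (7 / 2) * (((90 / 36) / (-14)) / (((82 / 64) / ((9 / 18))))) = -180 / 697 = -0.26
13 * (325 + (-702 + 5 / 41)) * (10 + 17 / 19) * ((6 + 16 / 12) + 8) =-637580424 / 779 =-818460.11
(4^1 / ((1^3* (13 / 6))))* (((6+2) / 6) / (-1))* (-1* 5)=160 / 13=12.31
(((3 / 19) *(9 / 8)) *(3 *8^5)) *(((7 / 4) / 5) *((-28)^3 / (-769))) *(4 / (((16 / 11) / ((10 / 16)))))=4381267968 / 14611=299860.92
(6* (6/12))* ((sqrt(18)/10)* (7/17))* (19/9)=133* sqrt(2)/170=1.11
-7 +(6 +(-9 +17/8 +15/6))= -43/8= -5.38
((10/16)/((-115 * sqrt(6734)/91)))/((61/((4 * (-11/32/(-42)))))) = -11 * sqrt(6734)/279073536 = -0.00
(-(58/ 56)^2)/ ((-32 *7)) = 841/ 175616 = 0.00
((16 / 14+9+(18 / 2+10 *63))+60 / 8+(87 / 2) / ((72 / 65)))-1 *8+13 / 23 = 5320565 / 7728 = 688.48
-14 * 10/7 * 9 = -180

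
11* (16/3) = 176/3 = 58.67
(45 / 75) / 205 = 3 / 1025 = 0.00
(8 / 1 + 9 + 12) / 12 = 29 / 12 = 2.42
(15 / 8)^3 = 3375 / 512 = 6.59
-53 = -53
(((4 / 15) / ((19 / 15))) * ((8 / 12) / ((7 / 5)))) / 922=20 / 183939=0.00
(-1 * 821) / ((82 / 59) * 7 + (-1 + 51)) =-48439 / 3524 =-13.75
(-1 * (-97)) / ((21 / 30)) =970 / 7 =138.57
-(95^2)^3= -735091890625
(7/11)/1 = 7/11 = 0.64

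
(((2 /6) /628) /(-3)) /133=-1 /751716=-0.00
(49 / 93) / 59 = 49 / 5487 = 0.01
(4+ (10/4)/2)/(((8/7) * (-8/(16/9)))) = -49/48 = -1.02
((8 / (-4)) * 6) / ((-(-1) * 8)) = -3 / 2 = -1.50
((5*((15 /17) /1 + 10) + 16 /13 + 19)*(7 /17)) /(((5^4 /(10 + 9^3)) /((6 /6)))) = 85333808 /2348125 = 36.34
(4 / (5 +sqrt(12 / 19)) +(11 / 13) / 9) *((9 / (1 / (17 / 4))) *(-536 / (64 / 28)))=-395086069 / 48152 +71757 *sqrt(57) / 463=-7034.88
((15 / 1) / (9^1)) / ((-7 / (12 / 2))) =-10 / 7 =-1.43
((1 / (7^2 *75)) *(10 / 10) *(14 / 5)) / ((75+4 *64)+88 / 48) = 4 / 1747375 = 0.00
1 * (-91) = -91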